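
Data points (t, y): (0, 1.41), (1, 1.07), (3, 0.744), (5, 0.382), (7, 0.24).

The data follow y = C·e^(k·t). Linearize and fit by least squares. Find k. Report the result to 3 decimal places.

k = -0.254

Linearized form: ln y = k·t + ln C. From the 5 transformed points,
Σt = 16.0000, Σ(t)² = 84.0000, Σln y = -2.2739, Σt·ln y = -15.6210.
Equations: 84.0000·k + 16.0000·ln C = -15.6210;  16.0000·k + 5·ln C = -2.2739.
Slope k = (n·Σt·ln y − Σt·Σln y)/(n·Σ(t)² − (Σt)²) = (5·-15.6210 − 16.0000·-2.2739)/164.0000 = -0.25440; ln C = (Σln y − k·Σt)/n = 0.35931.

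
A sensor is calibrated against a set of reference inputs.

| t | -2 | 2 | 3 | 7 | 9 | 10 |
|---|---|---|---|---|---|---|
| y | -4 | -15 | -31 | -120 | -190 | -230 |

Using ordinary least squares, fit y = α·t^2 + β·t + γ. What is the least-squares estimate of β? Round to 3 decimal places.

The normal system MᵀM·[α, β, γ]ᵀ = Mᵀy is [[19075, 2099, 247]; [2099, 247, 29]; [247, 29, 6]]·[α, β, γ]ᵀ = [-44625, -4965, -590]ᵀ.
Row-reducing yields α = -51943/26444, β = -83007/26444, γ = -30403/13222.

β = -3.139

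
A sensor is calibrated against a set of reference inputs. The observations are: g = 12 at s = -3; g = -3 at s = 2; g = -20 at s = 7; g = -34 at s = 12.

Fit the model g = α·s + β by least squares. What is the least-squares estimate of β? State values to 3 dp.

β = 2.700

The normal system MᵀM·[α, β]ᵀ = Mᵀg is [[206, 18]; [18, 4]]·[α, β]ᵀ = [-590, -45]ᵀ.
det = 206·4 − 18² = 500.
α = ((-590)·4 − 18·(-45))/500 = -31/10; β = (206·(-45) − 18·(-590))/500 = 27/10.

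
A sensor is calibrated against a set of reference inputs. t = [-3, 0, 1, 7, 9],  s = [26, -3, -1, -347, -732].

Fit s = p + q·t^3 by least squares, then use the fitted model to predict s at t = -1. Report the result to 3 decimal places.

ŝ = -0.600

Normal-equation sums: Σ1 = 5, Σt^3 = 1046, Σt^3·t^3 = 649820.
Moment sums: Σs = -1057, Σt^3·s = -653352.
So AᵀA·[p, q]ᵀ = Aᵀs: [[5, 1046]; [1046, 649820]]·[p, q]ᵀ = [-1057, -653352]ᵀ.
Eliminating q: 649820·(row 1) − 1046·(row 2) gives 2154984·p = 649820·(-1057) − 1046·(-653352) = -3453548, so p = -863387/538746.
Then q = ((-653352) − 1046·(-863387/538746))/649820 = -1080569/1077492.
At t = -1: ŝ = (-863387/538746)·(1) + (-1080569/1077492)·(-1) = -646205/1077492.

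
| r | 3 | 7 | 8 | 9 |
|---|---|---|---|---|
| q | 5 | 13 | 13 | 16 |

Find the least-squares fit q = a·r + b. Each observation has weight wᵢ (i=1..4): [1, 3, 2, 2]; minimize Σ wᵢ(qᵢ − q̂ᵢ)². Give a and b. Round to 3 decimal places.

Normal-equation sums: Σwᵢ·r·r = 446, Σwᵢ·r = 58, Σwᵢ·1 = 8.
For XᵀWq: Σwᵢ·r·q = 784, Σwᵢ·q = 102.
Normal equations: [[446, 58]; [58, 8]]·[a, b]ᵀ = [784, 102]ᵀ.
Δ = 446·8 − 58² = 204.
a = (784·8 − 58·102)/204 = 89/51; b = (446·102 − 58·784)/204 = 5/51.

a = 1.745, b = 0.098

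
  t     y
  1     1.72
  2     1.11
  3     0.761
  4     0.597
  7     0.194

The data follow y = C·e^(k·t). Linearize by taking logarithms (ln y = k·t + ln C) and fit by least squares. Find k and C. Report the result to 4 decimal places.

k = -0.3562, C = 2.3506

Linearized form: ln y = k·t + ln C. From the 5 transformed points,
XᵀX = [[79.0000, 17.0000]; [17.0000, 5]], rhs = [-13.6110, -1.7822]ᵀ  (here Σt = 17.0000, Σ(t)² = 79.0000, Σln y = -1.7822, Σt·ln y = -13.6110).
Solving (det = 106.0000): k = -0.35621, ln C = 0.85467, so C = exp(0.85467) = 2.35059.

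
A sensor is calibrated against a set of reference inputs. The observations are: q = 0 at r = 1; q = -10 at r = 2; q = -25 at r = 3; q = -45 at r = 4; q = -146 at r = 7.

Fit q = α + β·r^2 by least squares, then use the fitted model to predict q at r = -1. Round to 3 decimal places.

The normal equations are: 5·α + 79·β = -226;  79·α + 2755·β = -8139.
(Σ1 = 5, Σr^2 = 79, Σr^2·r^2 = 2755, Σq = -226, Σr^2·q = -8139.)
det = 5·2755 − 79² = 7534.
α = ((-226)·2755 − 79·(-8139))/7534 = 20351/7534; β = (5·(-8139) − 79·(-226))/7534 = -22841/7534.
At r = -1: q̂ = (20351/7534)·(1) + (-22841/7534)·(1) = -1245/3767.

q̂ = -0.331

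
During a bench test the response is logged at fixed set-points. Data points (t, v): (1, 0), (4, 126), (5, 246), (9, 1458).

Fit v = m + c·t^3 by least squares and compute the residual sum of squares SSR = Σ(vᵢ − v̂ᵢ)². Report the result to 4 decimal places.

Setting ∂/∂m … = 0 gives: 4·m + 919·c = 1830;  919·m + 551163·c = 1101696.
Eliminating c: 551163·(row 1) − 919·(row 2) gives 1360091·m = 551163·1830 − 919·1101696 = -3830334, so m = -3830334/1360091.
Then c = (1101696 − 919·(-3830334/1360091))/551163 = 2725014/1360091.
Residuals: 1105320/1360091, 800904/1360091, -2214030/1360091, 307806/1360091; SSR = 5043672/1360091.

SSR = 3.7083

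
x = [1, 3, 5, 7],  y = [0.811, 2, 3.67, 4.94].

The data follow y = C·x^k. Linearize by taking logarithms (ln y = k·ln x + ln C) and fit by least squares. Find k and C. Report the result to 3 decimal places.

Let Y = ln y. Fitting Y = k·ln x + ln C by least squares:
AᵀA = [[7.5838, 4.6540]; [4.6540, 4]], rhs = [5.9624, 3.3812]ᵀ  (here Σln x = 4.6540, Σ(ln x)² = 7.5838, Σln y = 3.3812, Σln x·ln y = 5.9624).
Δ = 7.5838·4 − (4.6540)² = 8.6759; k = (5.9624·4 − 4.6540·3.3812)/8.6759 = 0.93519, ln C = (7.5838·3.3812 − 4.6540·5.9624)/8.6759 = -0.24278, so C = exp(-0.24278) = 0.78445.

k = 0.935, C = 0.784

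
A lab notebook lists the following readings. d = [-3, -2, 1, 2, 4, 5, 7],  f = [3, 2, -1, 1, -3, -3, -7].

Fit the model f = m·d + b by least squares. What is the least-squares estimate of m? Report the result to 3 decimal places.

Compute the Gram sums: Σd·d = 108, Σd = 14, Σ1 = 7.
For Aᵀf: Σd·f = -88, Σf = -8.
AᵀA·[m, b]ᵀ = Aᵀf becomes [[108, 14]; [14, 7]]·[m, b]ᵀ = [-88, -8]ᵀ.
Eliminating b: 7·(row 1) − 14·(row 2) gives 560·m = 7·(-88) − 14·(-8) = -504, so m = -9/10.
Then b = ((-8) − 14·(-9/10))/7 = 23/35.

m = -0.900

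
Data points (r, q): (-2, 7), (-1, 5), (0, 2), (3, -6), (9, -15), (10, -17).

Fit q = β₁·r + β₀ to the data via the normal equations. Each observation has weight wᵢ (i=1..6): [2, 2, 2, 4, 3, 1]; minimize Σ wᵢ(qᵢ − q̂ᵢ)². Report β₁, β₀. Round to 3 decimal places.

β₁ = -1.973, β₀ = 1.916

Sums needed: Σwᵢ·r·r = 389, Σwᵢ·r = 43, Σwᵢ·1 = 14.
Moment sums: Σwᵢ·r·q = -685, Σwᵢ·q = -58.
det = 389·14 − 43² = 3597.
β₁ = ((-685)·14 − 43·(-58))/3597 = -7096/3597; β₀ = (389·(-58) − 43·(-685))/3597 = 6893/3597.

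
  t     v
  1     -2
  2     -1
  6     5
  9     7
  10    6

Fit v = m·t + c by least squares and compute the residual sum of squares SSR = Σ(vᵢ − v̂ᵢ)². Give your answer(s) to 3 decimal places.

SSR = 5.199

Sums needed: Σt·t = 222, Σt = 28, Σ1 = 5.
Right-hand side: Σt·v = 149, Σv = 15.
So AᵀA·[m, c]ᵀ = Aᵀv: [[222, 28]; [28, 5]]·[m, c]ᵀ = [149, 15]ᵀ.
Determinant 222·5 − 28² = 326.
m = (149·5 − 28·15)/326 = 325/326; c = (222·15 − 28·149)/326 = -421/163.
Residuals: -135/326, -67/163, 261/163, 199/326, -226/163; SSR = 1695/326.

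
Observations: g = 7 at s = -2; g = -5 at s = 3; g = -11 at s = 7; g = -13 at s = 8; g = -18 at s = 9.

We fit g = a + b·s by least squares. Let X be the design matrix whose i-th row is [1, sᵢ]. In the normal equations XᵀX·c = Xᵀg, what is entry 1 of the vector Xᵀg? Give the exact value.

-40

Entry 1 ↔ basis 1, so (Xᵀg)_{1} = Σᵢ gᵢ = (1)·(7) + (1)·(-5) + (1)·(-11) + (1)·(-13) + (1)·(-18) = -40.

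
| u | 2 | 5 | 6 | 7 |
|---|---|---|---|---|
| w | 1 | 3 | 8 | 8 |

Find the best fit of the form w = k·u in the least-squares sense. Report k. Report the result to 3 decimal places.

k = 1.061

Compute the Gram sums: Σu·u = 114.
Right-hand side: Σu·w = 121.
Hence k = 121 / 114 ≈ 1.0614.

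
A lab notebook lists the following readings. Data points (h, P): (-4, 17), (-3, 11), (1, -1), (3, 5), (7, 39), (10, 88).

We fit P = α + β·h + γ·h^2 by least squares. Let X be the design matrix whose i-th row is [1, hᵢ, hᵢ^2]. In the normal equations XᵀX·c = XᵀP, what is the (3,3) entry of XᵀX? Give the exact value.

Row 3 ↔ basis h^2, column 3 ↔ basis h^2, so (XᵀX)_{3,3} = Σᵢ (h^2)·(h^2) = (16)·(16) + (9)·(9) + (1)·(1) + (9)·(9) + (49)·(49) + (100)·(100) = 12820.

12820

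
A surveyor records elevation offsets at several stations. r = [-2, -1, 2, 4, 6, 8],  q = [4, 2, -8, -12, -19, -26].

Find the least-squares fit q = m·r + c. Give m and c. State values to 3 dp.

m = -2.978, c = -1.395

MᵀM·[m, c]ᵀ = Mᵀq reads: 125·m + 17·c = -396;  17·m + 6·c = -59.
Eliminating c: 6·(row 1) − 17·(row 2) gives 461·m = 6·(-396) − 17·(-59) = -1373, so m = -1373/461.
Then c = ((-59) − 17·(-1373/461))/6 = -643/461.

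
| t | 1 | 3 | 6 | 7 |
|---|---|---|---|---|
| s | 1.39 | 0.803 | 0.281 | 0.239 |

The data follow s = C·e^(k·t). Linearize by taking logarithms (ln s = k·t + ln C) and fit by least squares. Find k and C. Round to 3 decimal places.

With ln sᵢ as the transformed response and tᵢ as the regressor:
XᵀX = [[95.0000, 17.0000]; [17.0000, 4]], rhs = [-17.9643, -2.5908]ᵀ  (here Σt = 17.0000, Σ(t)² = 95.0000, Σln s = -2.5908, Σt·ln s = -17.9643).
Slope k = (n·Σt·ln s − Σt·Σln s)/(n·Σ(t)² − (Σt)²) = (4·-17.9643 − 17.0000·-2.5908)/91.0000 = -0.30565; ln C = (Σln s − k·Σt)/n = 0.65131, so C = exp(0.65131) = 1.91804.

k = -0.306, C = 1.918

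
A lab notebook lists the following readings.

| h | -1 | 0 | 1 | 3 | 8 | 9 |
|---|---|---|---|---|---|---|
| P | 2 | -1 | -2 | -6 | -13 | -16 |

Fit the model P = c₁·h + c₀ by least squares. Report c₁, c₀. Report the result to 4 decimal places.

c₁ = -1.6791, c₀ = -0.4030

Entries of MᵀM: Σh·h = 156, Σh = 20, Σ1 = 6.
For MᵀP: Σh·P = -270, ΣP = -36.
So MᵀM·[c₁, c₀]ᵀ = MᵀP: [[156, 20]; [20, 6]]·[c₁, c₀]ᵀ = [-270, -36]ᵀ.
det = 156·6 − 20² = 536.
c₁ = ((-270)·6 − 20·(-36))/536 = -225/134; c₀ = (156·(-36) − 20·(-270))/536 = -27/67.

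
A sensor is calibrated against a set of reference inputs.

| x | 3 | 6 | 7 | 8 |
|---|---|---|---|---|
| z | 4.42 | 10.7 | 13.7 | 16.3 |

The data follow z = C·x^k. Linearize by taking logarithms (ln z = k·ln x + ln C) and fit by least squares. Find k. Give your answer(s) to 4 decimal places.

k = 1.3278

Linearized form: ln z = k·ln x + ln C. From the 4 transformed points,
XᵀX = [[12.5280, 6.9157]; [6.9157, 4]], rhs = [16.7769, 9.2649]ᵀ  (here Σln x = 6.9157, Σ(ln x)² = 12.5280, Σln z = 9.2649, Σln x·ln z = 16.7769).
Solving (det = 2.2847): k = 1.32782, ln C = 0.02053.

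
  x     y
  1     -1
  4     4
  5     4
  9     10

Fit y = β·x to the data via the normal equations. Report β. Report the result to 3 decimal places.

Entries of AᵀA: Σx·x = 123.
Right-hand side: Σx·y = 125.
Hence β = 125 / 123 ≈ 1.01626.

β = 1.016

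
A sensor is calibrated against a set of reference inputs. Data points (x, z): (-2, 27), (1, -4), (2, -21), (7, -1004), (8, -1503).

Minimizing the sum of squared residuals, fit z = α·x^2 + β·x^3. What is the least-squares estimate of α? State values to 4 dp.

Entries of AᵀA: Σx^2·x^2 = 6530, Σx^2·x^3 = 49576, Σx^3·x^3 = 379922.
And Σx^2·z = -145368, Σx^3·z = -1114296.
AᵀA·[α, β]ᵀ = Aᵀz becomes [[6530, 49576]; [49576, 379922]]·[α, β]ᵀ = [-145368, -1114296]ᵀ.
Eliminating β: 379922·(row 1) − 49576·(row 2) gives 23110884·α = 379922·(-145368) − 49576·(-1114296) = 13837200, so α = 1153100/1925907.
Then β = ((-1114296) − 49576·(1153100/1925907))/379922 = -5799076/1925907.

α = 0.5987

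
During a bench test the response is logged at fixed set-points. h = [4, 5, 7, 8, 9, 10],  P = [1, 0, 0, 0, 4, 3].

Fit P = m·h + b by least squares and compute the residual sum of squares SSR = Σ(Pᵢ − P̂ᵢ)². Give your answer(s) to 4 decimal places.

The normal system MᵀM·[m, b]ᵀ = MᵀP is [[335, 43]; [43, 6]]·[m, b]ᵀ = [70, 8]ᵀ.
Eliminating b: 6·(row 1) − 43·(row 2) gives 161·m = 6·70 − 43·8 = 76, so m = 76/161.
Then b = (8 − 43·(76/161))/6 = -330/161.
Residuals: 187/161, -50/161, -202/161, -278/161, 290/161, 53/161; SSR = 1506/161.

SSR = 9.3540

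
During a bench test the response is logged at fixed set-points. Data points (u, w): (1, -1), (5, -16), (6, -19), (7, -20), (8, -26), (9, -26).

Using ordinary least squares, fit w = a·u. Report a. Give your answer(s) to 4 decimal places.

AᵀA·[a]ᵀ = Aᵀw reads: 256·a = -777.
Hence a = -777 / 256 ≈ -3.03516.

a = -3.0352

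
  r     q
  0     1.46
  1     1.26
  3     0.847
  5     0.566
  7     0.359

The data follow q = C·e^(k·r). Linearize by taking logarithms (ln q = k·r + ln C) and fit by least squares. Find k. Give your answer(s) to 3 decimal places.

k = -0.201

With ln qᵢ as the transformed response and rᵢ as the regressor:
AᵀA = [[84.0000, 16.0000]; [16.0000, 5]], rhs = [-10.2839, -1.1501]ᵀ  (here Σr = 16.0000, Σ(r)² = 84.0000, Σln q = -1.1501, Σr·ln q = -10.2839).
Solving (det = 164.0000): k = -0.20133, ln C = 0.41423.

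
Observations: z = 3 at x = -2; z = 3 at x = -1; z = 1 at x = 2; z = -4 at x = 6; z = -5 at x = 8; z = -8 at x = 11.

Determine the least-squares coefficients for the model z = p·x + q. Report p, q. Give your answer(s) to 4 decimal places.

p = -0.8881, q = 1.8856

Sums needed: Σx·x = 230, Σx = 24, Σ1 = 6.
Moment sums: Σx·z = -159, Σz = -10.
Normal equations: [[230, 24]; [24, 6]]·[p, q]ᵀ = [-159, -10]ᵀ.
Eliminating q: 6·(row 1) − 24·(row 2) gives 804·p = 6·(-159) − 24·(-10) = -714, so p = -119/134.
Then q = ((-10) − 24·(-119/134))/6 = 379/201.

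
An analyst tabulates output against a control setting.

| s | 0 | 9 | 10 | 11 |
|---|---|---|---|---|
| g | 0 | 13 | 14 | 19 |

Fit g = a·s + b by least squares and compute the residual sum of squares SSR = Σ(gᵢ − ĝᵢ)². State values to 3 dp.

SSR = 6.857

Entries of MᵀM: Σs·s = 302, Σs = 30, Σ1 = 4.
Right-hand side: Σs·g = 466, Σg = 46.
So MᵀM·[a, b]ᵀ = Mᵀg: [[302, 30]; [30, 4]]·[a, b]ᵀ = [466, 46]ᵀ.
Δ = 302·4 − 30² = 308.
a = (466·4 − 30·46)/308 = 11/7; b = (302·46 − 30·466)/308 = -2/7.
Residuals: 2/7, -6/7, -10/7, 2; SSR = 48/7.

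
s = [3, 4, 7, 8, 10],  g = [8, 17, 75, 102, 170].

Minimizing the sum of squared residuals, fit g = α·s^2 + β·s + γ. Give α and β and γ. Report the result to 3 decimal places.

α = 2.156, β = -4.799, γ = 2.490

Normal-equation sums: Σs^2·s^2 = 16834, Σs^2·s = 1946, Σs^2 = 238, Σs·s = 238, Σs = 32, Σ1 = 5.
And Σs^2·g = 27547, Σs·g = 3133, Σg = 372.
MᵀM·[α, β, γ]ᵀ = Mᵀg becomes [[16834, 1946, 238]; [1946, 238, 32]; [238, 32, 5]]·[α, β, γ]ᵀ = [27547, 3133, 372]ᵀ.
Inverting the 3×3 Gram matrix, [α, β, γ]ᵀ = [5407/2508, -12035/2508, 1041/418]ᵀ.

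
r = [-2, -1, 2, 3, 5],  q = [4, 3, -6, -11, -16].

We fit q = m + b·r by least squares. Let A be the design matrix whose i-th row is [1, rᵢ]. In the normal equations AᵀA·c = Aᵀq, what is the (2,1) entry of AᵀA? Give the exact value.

7

Row 2 ↔ basis r, column 1 ↔ basis 1, so (AᵀA)_{2,1} = Σᵢ r = (-2)·(1) + (-1)·(1) + (2)·(1) + (3)·(1) + (5)·(1) = 7.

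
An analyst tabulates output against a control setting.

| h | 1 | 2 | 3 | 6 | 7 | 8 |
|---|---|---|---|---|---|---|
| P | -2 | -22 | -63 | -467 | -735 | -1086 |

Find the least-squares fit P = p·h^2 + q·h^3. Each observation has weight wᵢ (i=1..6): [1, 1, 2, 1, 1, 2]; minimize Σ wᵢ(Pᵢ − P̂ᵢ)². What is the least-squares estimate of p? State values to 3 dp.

Forming AᵀWA = [[12068, 90638]; [90638, 690116]] and AᵀWP = [-193059, -1468621]ᵀ gives AᵀWA·[p, q]ᵀ = AᵀWP.
Δ = 12068·690116 − 90638² = 113072844.
p = ((-193059)·690116 − 90638·(-1468621))/113072844 = -60117323/56536422; q = (12068·(-1468621) − 90638·(-193059))/113072844 = -112418293/56536422.

p = -1.063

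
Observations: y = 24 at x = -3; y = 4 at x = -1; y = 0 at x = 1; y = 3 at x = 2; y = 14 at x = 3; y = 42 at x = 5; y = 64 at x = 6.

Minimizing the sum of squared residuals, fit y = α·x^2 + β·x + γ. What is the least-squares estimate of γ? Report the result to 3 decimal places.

From the data, Σx^2·x^2 = 2101, Σx^2·x = 349, Σx^2 = 85, Σx·x = 85, Σx = 13, Σ1 = 7.
And Σx^2·y = 3712, Σx·y = 566, Σy = 151.
So AᵀA·[α, β, γ]ᵀ = Aᵀy: [[2101, 349, 85]; [349, 85, 13]; [85, 13, 7]]·[α, β, γ]ᵀ = [3712, 566, 151]ᵀ.
Inverting the 3×3 Gram matrix, [α, β, γ]ᵀ = [34843/16632, -31391/16632, -215/594]ᵀ.

γ = -0.362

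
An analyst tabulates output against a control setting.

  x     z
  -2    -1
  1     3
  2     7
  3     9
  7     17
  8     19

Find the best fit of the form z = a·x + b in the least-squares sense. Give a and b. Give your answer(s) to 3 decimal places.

a = 2.061, b = 2.473

Compute the Gram sums: Σx·x = 131, Σx = 19, Σ1 = 6.
Right-hand side: Σx·z = 317, Σz = 54.
Normal equations: [[131, 19]; [19, 6]]·[a, b]ᵀ = [317, 54]ᵀ.
Eliminating b: 6·(row 1) − 19·(row 2) gives 425·a = 6·317 − 19·54 = 876, so a = 876/425.
Then b = (54 − 19·(876/425))/6 = 1051/425.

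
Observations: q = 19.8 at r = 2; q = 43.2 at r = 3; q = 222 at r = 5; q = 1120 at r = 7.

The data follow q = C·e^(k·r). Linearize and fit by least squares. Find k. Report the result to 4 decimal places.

Taking logs, ln q = k·r + ln C, so regress ln q on r.
XᵀX = [[87.0000, 17.0000]; [17.0000, 4]], rhs = [93.4299, 19.1753]ᵀ  (here Σr = 17.0000, Σ(r)² = 87.0000, Σln q = 19.1753, Σr·ln q = 93.4299).
Δ = 87.0000·4 − (17.0000)² = 59.0000; k = (93.4299·4 − 17.0000·19.1753)/59.0000 = 0.80915, ln C = (87.0000·19.1753 − 17.0000·93.4299)/59.0000 = 1.35495.

k = 0.8091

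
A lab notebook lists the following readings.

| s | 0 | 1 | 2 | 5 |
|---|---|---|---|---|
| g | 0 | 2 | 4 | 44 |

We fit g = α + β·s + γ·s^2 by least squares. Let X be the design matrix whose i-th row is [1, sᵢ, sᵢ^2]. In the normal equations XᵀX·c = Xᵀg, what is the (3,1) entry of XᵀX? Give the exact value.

30

Row 3 ↔ basis s^2, column 1 ↔ basis 1, so (XᵀX)_{3,1} = Σᵢ s^2 = (0)·(1) + (1)·(1) + (4)·(1) + (25)·(1) = 30.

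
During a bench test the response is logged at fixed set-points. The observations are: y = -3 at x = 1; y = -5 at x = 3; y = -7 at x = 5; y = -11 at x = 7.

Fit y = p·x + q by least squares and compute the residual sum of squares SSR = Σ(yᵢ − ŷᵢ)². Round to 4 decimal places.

SSR = 1.2000

The normal equations are: 84·p + 16·q = -130;  16·p + 4·q = -26.
(Σx·x = 84, Σx = 16, Σ1 = 4, Σx·y = -130, Σy = -26.)
Eliminating q: 4·(row 1) − 16·(row 2) gives 80·p = 4·(-130) − 16·(-26) = -104, so p = -13/10.
Then q = ((-26) − 16·(-13/10))/4 = -13/10.
Residuals: -2/5, 1/5, 4/5, -3/5; SSR = 6/5.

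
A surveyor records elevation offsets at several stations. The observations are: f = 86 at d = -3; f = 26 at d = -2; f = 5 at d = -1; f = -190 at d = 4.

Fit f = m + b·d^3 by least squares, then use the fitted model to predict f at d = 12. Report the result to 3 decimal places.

The normal equations are: 4·m + 28·b = -73;  28·m + 4890·b = -14695.
(Σ1 = 4, Σd^3 = 28, Σd^3·d^3 = 4890, Σf = -73, Σd^3·f = -14695.)
Determinant 4·4890 − 28² = 18776.
m = ((-73)·4890 − 28·(-14695))/18776 = 27245/9388; b = (4·(-14695) − 28·(-73))/18776 = -7092/2347.
At d = 12: f̂ = (27245/9388)·(1) + (-7092/2347)·(1728) = -48992659/9388.

f̂ = -5218.647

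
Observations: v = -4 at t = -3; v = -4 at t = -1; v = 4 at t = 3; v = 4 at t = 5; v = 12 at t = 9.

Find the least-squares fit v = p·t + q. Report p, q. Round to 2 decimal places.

p = 1.37, q = -1.16

The normal equations are: 125·p + 13·q = 156;  13·p + 5·q = 12.
det = 125·5 − 13² = 456.
p = (156·5 − 13·12)/456 = 26/19; q = (125·12 − 13·156)/456 = -22/19.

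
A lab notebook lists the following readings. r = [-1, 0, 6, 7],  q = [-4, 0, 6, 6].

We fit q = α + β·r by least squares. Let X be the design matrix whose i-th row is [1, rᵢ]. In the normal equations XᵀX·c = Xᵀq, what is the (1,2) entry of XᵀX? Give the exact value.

12

Row 1 ↔ basis 1, column 2 ↔ basis r, so (XᵀX)_{1,2} = Σᵢ r = (1)·(-1) + (1)·(0) + (1)·(6) + (1)·(7) = 12.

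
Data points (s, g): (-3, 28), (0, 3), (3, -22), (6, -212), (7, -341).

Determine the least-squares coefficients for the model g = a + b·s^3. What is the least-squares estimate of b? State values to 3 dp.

b = -1.000

Sums needed: Σ1 = 5, Σs^3 = 559, Σs^3·s^3 = 165763.
For Aᵀg: Σg = -544, Σs^3·g = -164105.
det = 5·165763 − 559² = 516334.
a = ((-544)·165763 − 559·(-164105))/516334 = 119971/39718; b = (5·(-164105) − 559·(-544))/516334 = -516429/516334.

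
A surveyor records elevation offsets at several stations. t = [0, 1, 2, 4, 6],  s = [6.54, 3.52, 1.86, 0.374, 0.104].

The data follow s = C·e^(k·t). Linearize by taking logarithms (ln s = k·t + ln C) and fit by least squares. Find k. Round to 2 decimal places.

With ln sᵢ as the transformed response and tᵢ as the regressor:
Σt = 13.0000, Σ(t)² = 57.0000, Σln s = 0.5101, Σt·ln s = -15.0146.
Equations: 57.0000·k + 13.0000·ln C = -15.0146;  13.0000·k + 5·ln C = 0.5101.
Slope k = (n·Σt·ln s − Σt·Σln s)/(n·Σ(t)² − (Σt)²) = (5·-15.0146 − 13.0000·0.5101)/116.0000 = -0.70435; ln C = (Σln s − k·Σt)/n = 1.93333.

k = -0.70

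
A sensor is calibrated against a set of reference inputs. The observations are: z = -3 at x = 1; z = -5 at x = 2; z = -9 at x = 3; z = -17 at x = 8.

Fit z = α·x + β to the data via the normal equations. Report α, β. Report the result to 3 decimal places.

α = -1.966, β = -1.621

Normal-equation sums: Σx·x = 78, Σx = 14, Σ1 = 4.
For Aᵀz: Σx·z = -176, Σz = -34.
So AᵀA·[α, β]ᵀ = Aᵀz: [[78, 14]; [14, 4]]·[α, β]ᵀ = [-176, -34]ᵀ.
Determinant 78·4 − 14² = 116.
α = ((-176)·4 − 14·(-34))/116 = -57/29; β = (78·(-34) − 14·(-176))/116 = -47/29.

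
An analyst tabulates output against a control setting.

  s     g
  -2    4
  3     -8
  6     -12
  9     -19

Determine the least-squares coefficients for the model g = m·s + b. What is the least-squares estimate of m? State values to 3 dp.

m = -2.045

Compute the Gram sums: Σs·s = 130, Σs = 16, Σ1 = 4.
Moment sums: Σs·g = -275, Σg = -35.
XᵀX·[m, b]ᵀ = Xᵀg becomes [[130, 16]; [16, 4]]·[m, b]ᵀ = [-275, -35]ᵀ.
det = 130·4 − 16² = 264.
m = ((-275)·4 − 16·(-35))/264 = -45/22; b = (130·(-35) − 16·(-275))/264 = -25/44.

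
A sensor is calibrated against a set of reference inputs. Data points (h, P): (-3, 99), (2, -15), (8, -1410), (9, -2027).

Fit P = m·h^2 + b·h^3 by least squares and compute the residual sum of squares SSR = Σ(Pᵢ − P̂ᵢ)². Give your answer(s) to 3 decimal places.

SSR = 1.292

The normal system MᵀM·[m, b]ᵀ = MᵀP is [[10754, 91606]; [91606, 794378]]·[m, b]ᵀ = [-253596, -2202396]ᵀ.
det = 10754·794378 − 91606² = 151081776.
m = ((-253596)·794378 − 91606·(-2202396))/151081776 = 2094477/1049179; b = (10754·(-2202396) − 91606·(-253596))/151081776 = -3150357/1049179.
Residuals: -41211/1049179, 1087263/1049179, -406134/1049179, 271783/1049179; SSR = 1355965/1049179.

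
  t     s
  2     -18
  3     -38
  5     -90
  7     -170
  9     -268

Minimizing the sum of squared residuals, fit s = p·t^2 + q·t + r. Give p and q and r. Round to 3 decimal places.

p = -2.826, q = -4.646, r = 2.310

The normal system XᵀX·[p, q, r]ᵀ = Xᵀs is [[9684, 1232, 168]; [1232, 168, 26]; [168, 26, 5]]·[p, q, r]ᵀ = [-32702, -4202, -584]ᵀ.
Row-reducing yields p = -7127/2522, q = -11717/2522, r = 2913/1261.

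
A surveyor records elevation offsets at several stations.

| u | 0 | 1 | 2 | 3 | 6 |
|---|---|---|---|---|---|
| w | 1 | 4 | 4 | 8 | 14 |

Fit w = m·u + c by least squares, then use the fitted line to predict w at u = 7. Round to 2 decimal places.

Forming MᵀM = [[50, 12]; [12, 5]] and Mᵀw = [120, 31]ᵀ gives MᵀM·[m, c]ᵀ = Mᵀw.
Determinant 50·5 − 12² = 106.
m = (120·5 − 12·31)/106 = 114/53; c = (50·31 − 12·120)/106 = 55/53.
At u = 7: ŵ = (114/53)·(7) + (55/53)·(1) = 853/53.

ŵ = 16.09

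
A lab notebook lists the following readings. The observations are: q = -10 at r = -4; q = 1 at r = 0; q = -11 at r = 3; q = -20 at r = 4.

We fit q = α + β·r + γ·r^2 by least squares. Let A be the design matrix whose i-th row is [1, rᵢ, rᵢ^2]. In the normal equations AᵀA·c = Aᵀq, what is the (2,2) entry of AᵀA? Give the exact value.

41

Row 2 ↔ basis r, column 2 ↔ basis r, so (AᵀA)_{2,2} = Σᵢ (r)·(r) = (-4)·(-4) + (0)·(0) + (3)·(3) + (4)·(4) = 41.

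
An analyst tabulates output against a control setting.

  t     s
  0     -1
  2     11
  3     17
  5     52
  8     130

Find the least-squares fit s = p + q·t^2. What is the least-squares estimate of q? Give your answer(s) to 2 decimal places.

Forming MᵀM = [[5, 102]; [102, 4818]] and Mᵀs = [209, 9817]ᵀ gives MᵀM·[p, q]ᵀ = Mᵀs.
det = 5·4818 − 102² = 13686.
p = (209·4818 − 102·9817)/13686 = 938/2281; q = (5·9817 − 102·209)/13686 = 27767/13686.

q = 2.03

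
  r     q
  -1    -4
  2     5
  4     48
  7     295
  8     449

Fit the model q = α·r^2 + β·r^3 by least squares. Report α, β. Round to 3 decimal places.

Compute the Gram sums: Σr^2·r^2 = 6770, Σr^2·r^3 = 50630, Σr^3·r^3 = 383954.
Moment sums: Σr^2·q = 43975, Σr^3·q = 334189.
Δ = 6770·383954 − 50630² = 35971680.
α = (43975·383954 − 50630·334189)/35971680 = -148383/149882; β = (6770·334189 − 50630·43975)/35971680 = 75011/74941.

α = -0.990, β = 1.001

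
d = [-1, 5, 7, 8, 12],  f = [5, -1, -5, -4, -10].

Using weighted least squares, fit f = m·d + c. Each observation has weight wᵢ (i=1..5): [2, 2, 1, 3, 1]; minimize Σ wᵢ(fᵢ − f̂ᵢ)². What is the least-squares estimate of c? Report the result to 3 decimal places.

Entries of XᵀWX: Σwᵢ·d·d = 437, Σwᵢ·d = 51, Σwᵢ·1 = 9.
And Σwᵢ·d·f = -271, Σwᵢ·f = -19.
det = 437·9 − 51² = 1332.
m = ((-271)·9 − 51·(-19))/1332 = -245/222; c = (437·(-19) − 51·(-271))/1332 = 2759/666.

c = 4.143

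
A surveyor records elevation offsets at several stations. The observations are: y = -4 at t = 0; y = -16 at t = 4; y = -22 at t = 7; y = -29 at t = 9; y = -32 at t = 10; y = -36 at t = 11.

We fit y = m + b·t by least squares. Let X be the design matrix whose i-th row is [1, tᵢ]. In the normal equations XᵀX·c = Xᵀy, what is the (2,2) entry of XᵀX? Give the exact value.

367

Row 2 ↔ basis t, column 2 ↔ basis t, so (XᵀX)_{2,2} = Σᵢ (t)·(t) = (0)·(0) + (4)·(4) + (7)·(7) + (9)·(9) + (10)·(10) + (11)·(11) = 367.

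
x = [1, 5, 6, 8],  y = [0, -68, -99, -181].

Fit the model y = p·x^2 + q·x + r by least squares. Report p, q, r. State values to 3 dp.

p = -2.979, q = 0.970, r = 1.977

AᵀA·[p, q, r]ᵀ = Aᵀy reads: 6018·p + 854·q + 126·r = -16848;  854·p + 126·q + 20·r = -2382;  126·p + 20·q + 4·r = -348.
Solving the 3×3 system (Gaussian elimination) gives p = -4614/1549, q = 1503/1549, r = 3063/1549.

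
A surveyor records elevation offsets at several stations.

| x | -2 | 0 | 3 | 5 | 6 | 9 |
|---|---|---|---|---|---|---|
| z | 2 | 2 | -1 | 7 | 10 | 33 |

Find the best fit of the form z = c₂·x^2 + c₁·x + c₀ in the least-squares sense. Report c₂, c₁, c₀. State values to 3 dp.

c₂ = 0.549, c₁ = -1.236, c₀ = -1.033

Normal-equation sums: Σx^2·x^2 = 8579, Σx^2·x = 1089, Σx^2 = 155, Σx·x = 155, Σx = 21, Σ1 = 6.
And Σx^2·z = 3207, Σx·z = 385, Σz = 53.
Solving the 3×3 system (Gaussian elimination) gives c₂ = 12227/22256, c₁ = -27509/22256, c₀ = -5747/5564.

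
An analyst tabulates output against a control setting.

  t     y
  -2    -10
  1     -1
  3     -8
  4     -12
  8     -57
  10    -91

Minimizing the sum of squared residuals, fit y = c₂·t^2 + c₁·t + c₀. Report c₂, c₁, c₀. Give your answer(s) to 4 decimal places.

Setting ∂/∂c₂ … = 0 gives: 14450·c₂ + 1596·c₁ + 194·c₀ = -13053;  1596·c₂ + 194·c₁ + 24·c₀ = -1419;  194·c₂ + 24·c₁ + 6·c₀ = -179.
(Σt^2·t^2 = 14450, Σt^2·t = 1596, Σt^2 = 194, Σt·t = 194, Σt = 24, Σ1 = 6, Σt^2·y = -13053, Σt·y = -1419, Σy = -179.)
Solving the 3×3 system (Gaussian elimination) gives c₂ = -101657/96734, c₁ = 156681/96734, c₀ = -112856/48367.

c₂ = -1.0509, c₁ = 1.6197, c₀ = -2.3333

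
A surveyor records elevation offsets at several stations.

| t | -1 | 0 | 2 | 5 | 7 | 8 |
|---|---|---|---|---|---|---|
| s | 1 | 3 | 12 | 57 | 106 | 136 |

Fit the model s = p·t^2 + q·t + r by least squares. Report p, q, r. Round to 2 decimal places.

Compute the Gram sums: Σt^2·t^2 = 7139, Σt^2·t = 987, Σt^2 = 143, Σt·t = 143, Σt = 21, Σ1 = 6.
Moment sums: Σt^2·s = 15372, Σt·s = 2138, Σs = 315.
MᵀM·[p, q, r]ᵀ = Mᵀs becomes [[7139, 987, 143]; [987, 143, 21]; [143, 21, 6]]·[p, q, r]ᵀ = [15372, 2138, 315]ᵀ.
Solving the 3×3 system (Gaussian elimination) gives p = 231/122, q = 27899/16958, r = 13692/8479.

p = 1.89, q = 1.65, r = 1.61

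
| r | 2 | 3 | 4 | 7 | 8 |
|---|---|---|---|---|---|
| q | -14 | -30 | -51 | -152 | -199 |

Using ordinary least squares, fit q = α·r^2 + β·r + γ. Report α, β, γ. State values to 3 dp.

Sums needed: Σr^2·r^2 = 6850, Σr^2·r = 954, Σr^2 = 142, Σr·r = 142, Σr = 24, Σ1 = 5.
Moment sums: Σr^2·q = -21326, Σr·q = -2978, Σq = -446.
So XᵀX·[α, β, γ]ᵀ = Xᵀq: [[6850, 954, 142]; [954, 142, 24]; [142, 24, 5]]·[α, β, γ]ᵀ = [-21326, -2978, -446]ᵀ.
Solving the 3×3 system (Gaussian elimination) gives α = -2515/812, β = 197/812, γ = -975/406.

α = -3.097, β = 0.243, γ = -2.401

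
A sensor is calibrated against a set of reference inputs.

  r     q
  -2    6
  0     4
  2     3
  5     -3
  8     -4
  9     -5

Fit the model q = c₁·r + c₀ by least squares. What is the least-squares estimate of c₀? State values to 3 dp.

c₀ = 3.997

Sums needed: Σr·r = 178, Σr = 22, Σ1 = 6.
Moment sums: Σr·q = -98, Σq = 1.
Normal equations: [[178, 22]; [22, 6]]·[c₁, c₀]ᵀ = [-98, 1]ᵀ.
Δ = 178·6 − 22² = 584.
c₁ = ((-98)·6 − 22·1)/584 = -305/292; c₀ = (178·1 − 22·(-98))/584 = 1167/292.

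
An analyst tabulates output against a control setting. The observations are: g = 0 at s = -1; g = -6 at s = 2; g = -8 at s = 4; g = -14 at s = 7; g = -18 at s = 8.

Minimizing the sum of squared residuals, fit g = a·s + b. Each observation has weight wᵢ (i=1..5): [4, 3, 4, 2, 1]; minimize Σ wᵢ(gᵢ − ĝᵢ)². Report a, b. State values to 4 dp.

a = -1.7987, b = -1.7181

The normal system XᵀWX·[a, b]ᵀ = XᵀWg is [[242, 40]; [40, 14]]·[a, b]ᵀ = [-504, -96]ᵀ.
Eliminating b: 14·(row 1) − 40·(row 2) gives 1788·a = 14·(-504) − 40·(-96) = -3216, so a = -268/149.
Then b = ((-96) − 40·(-268/149))/14 = -256/149.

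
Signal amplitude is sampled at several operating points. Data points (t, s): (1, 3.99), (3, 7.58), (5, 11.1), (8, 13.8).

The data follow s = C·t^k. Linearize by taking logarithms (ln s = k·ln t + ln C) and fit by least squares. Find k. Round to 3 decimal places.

k = 0.608

Let Y = ln s. Fitting Y = k·ln t + ln C by least squares:
AᵀA = [[8.1213, 4.7875]; [4.7875, 4]], rhs = [11.5569, 8.4409]ᵀ  (here Σln t = 4.7875, Σ(ln t)² = 8.1213, Σln s = 8.4409, Σln t·ln s = 11.5569).
Slope k = (n·Σln t·ln s − Σln t·Σln s)/(n·Σ(ln t)² − (Σln t)²) = (4·11.5569 − 4.7875·8.4409)/9.5652 = 0.60813; ln C = (Σln s − k·Σln t)/n = 1.38237.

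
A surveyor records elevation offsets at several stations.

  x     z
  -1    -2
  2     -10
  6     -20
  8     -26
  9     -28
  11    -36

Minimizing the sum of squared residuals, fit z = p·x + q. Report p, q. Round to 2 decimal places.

p = -2.75, q = -4.32

The normal system AᵀA·[p, q]ᵀ = Aᵀz is [[307, 35]; [35, 6]]·[p, q]ᵀ = [-994, -122]ᵀ.
Δ = 307·6 − 35² = 617.
p = ((-994)·6 − 35·(-122))/617 = -1694/617; q = (307·(-122) − 35·(-994))/617 = -2664/617.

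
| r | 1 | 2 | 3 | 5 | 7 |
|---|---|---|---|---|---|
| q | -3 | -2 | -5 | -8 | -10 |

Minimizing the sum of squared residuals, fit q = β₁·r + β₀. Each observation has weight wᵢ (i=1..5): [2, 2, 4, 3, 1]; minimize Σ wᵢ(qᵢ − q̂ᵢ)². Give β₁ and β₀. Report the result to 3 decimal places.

β₁ = -1.382, β₀ = -0.727

Forming AᵀWA = [[170, 40]; [40, 12]] and AᵀWq = [-264, -64]ᵀ gives AᵀWA·[β₁, β₀]ᵀ = AᵀWq.
Δ = 170·12 − 40² = 440.
β₁ = ((-264)·12 − 40·(-64))/440 = -76/55; β₀ = (170·(-64) − 40·(-264))/440 = -8/11.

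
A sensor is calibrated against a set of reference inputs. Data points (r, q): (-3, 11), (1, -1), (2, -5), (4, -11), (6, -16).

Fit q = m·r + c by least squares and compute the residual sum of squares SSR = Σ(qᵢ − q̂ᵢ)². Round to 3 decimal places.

SSR = 1.113

From the data, Σr·r = 66, Σr = 10, Σ1 = 5.
And Σr·q = -184, Σq = -22.
XᵀX·[m, c]ᵀ = Xᵀq becomes [[66, 10]; [10, 5]]·[m, c]ᵀ = [-184, -22]ᵀ.
Δ = 66·5 − 10² = 230.
m = ((-184)·5 − 10·(-22))/230 = -70/23; c = (66·(-22) − 10·(-184))/230 = 194/115.
Residuals: 21/115, 41/115, -3/5, -59/115, 66/115; SSR = 128/115.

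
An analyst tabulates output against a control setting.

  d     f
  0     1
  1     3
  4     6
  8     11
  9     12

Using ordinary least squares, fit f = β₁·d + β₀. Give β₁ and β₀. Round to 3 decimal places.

β₁ = 1.193, β₀ = 1.350

With design matrix A, AᵀA = [[162, 22]; [22, 5]] and Aᵀf = [223, 33]ᵀ.
det = 162·5 − 22² = 326.
β₁ = (223·5 − 22·33)/326 = 389/326; β₀ = (162·33 − 22·223)/326 = 220/163.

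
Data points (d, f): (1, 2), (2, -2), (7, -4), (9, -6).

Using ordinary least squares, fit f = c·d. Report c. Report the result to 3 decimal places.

The normal equations are: 135·c = -84.
Hence c = -84 / 135 ≈ -0.622222.

c = -0.622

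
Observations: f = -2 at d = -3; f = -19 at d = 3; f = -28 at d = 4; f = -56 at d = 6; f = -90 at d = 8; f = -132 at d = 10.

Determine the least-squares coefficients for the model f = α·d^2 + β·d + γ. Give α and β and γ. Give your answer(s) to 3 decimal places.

Entries of MᵀM: Σd^2·d^2 = 15810, Σd^2·d = 1792, Σd^2 = 234, Σd·d = 234, Σd = 28, Σ1 = 6.
Moment sums: Σd^2·f = -21613, Σd·f = -2539, Σf = -327.
MᵀM·[α, β, γ]ᵀ = Mᵀf becomes [[15810, 1792, 234]; [1792, 234, 28]; [234, 28, 6]]·[α, β, γ]ᵀ = [-21613, -2539, -327]ᵀ.
Inverting the 3×3 Gram matrix, [α, β, γ]ᵀ = [-30965/30102, -142223/50170, -86749/75255]ᵀ.

α = -1.029, β = -2.835, γ = -1.153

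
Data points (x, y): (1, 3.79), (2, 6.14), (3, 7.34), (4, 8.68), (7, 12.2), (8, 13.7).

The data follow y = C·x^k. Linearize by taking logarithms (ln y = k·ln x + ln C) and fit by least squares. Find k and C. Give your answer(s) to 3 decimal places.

Linearized form: ln y = k·ln x + ln C. From the 6 transformed points,
Sums: Σln x = 7.2034, Σ(ln x)² = 11.7199, Σln y = 12.4204, Σln x·ln y = 16.7540.
Normal system: [[11.7199, 7.2034]; [7.2034, 6]]·[k, ln C]ᵀ = [16.7540, 12.4204]ᵀ.
Solving (det = 18.4301): k = 0.59982, ln C = 1.34995, so C = exp(1.34995) = 3.85721.

k = 0.600, C = 3.857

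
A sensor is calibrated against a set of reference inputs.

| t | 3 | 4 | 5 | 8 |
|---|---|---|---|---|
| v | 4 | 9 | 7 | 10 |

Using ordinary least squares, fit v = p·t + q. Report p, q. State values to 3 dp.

p = 0.929, q = 2.857

Forming MᵀM = [[114, 20]; [20, 4]] and Mᵀv = [163, 30]ᵀ gives MᵀM·[p, q]ᵀ = Mᵀv.
det = 114·4 − 20² = 56.
p = (163·4 − 20·30)/56 = 13/14; q = (114·30 − 20·163)/56 = 20/7.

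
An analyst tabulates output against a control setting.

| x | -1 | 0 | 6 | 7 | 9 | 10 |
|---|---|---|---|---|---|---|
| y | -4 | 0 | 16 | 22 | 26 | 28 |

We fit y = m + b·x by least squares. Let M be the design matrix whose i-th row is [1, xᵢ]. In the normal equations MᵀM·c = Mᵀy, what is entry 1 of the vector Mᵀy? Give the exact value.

Entry 1 ↔ basis 1, so (Mᵀy)_{1} = Σᵢ yᵢ = (1)·(-4) + (1)·(0) + (1)·(16) + (1)·(22) + (1)·(26) + (1)·(28) = 88.

88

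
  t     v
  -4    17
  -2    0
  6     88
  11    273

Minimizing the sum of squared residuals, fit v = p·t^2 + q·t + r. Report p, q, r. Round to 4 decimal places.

p = 1.9900, q = 3.1133, r = -2.1193

Compute the Gram sums: Σt^2·t^2 = 16209, Σt^2·t = 1475, Σt^2 = 177, Σt·t = 177, Σt = 11, Σ1 = 4.
Right-hand side: Σt^2·v = 36473, Σt·v = 3463, Σv = 378.
XᵀX·[p, q, r]ᵀ = Xᵀv becomes [[16209, 1475, 177]; [1475, 177, 11]; [177, 11, 4]]·[p, q, r]ᵀ = [36473, 3463, 378]ᵀ.
Solving the 3×3 system (Gaussian elimination) gives p = 20111/10106, q = 31463/10106, r = -10709/5053.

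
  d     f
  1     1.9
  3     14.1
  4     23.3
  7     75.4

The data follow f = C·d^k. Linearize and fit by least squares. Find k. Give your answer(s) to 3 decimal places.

Let Y = ln f. Fitting Y = k·ln d + ln C by least squares:
Σln d = 4.4308, Σ(ln d)² = 6.9153, Σln f = 10.7593, Σln d·ln f = 15.6836.
Equations: 6.9153·k + 4.4308·ln C = 15.6836;  4.4308·k + 4·ln C = 10.7593.
Δ = 6.9153·4 − (4.4308)² = 8.0292; k = (15.6836·4 − 4.4308·10.7593)/8.0292 = 1.87590, ln C = (6.9153·10.7593 − 4.4308·15.6836)/8.0292 = 0.61188.

k = 1.876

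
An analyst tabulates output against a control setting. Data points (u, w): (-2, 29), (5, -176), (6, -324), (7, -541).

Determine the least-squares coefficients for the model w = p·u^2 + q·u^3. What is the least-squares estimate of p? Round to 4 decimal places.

p = 3.0840

The normal system AᵀA·[p, q]ᵀ = Aᵀw is [[4338, 27676]; [27676, 179994]]·[p, q]ᵀ = [-42457, -277779]ᵀ.
Δ = 4338·179994 − 27676² = 14852996.
p = ((-42457)·179994 − 27676·(-277779))/14852996 = 22903173/7426498; q = (4338·(-277779) − 27676·(-42457))/14852996 = -14982685/7426498.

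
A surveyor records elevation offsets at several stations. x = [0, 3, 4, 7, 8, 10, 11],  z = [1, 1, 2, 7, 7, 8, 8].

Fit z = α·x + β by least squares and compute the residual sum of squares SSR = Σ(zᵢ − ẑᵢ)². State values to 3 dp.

Setting ∂/∂α … = 0 gives: 359·α + 43·β = 284;  43·α + 7·β = 34.
Eliminating β: 7·(row 1) − 43·(row 2) gives 664·α = 7·284 − 43·34 = 526, so α = 263/332.
Then β = (34 − 43·(263/332))/7 = -3/332.
Residuals: 335/332, -227/166, -385/332, 243/166, 223/332, 29/332, -117/166; SSR = 1217/166.

SSR = 7.331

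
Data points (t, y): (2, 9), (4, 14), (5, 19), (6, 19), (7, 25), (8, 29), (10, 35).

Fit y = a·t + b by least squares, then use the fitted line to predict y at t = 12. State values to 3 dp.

Setting ∂/∂a … = 0 gives: 294·a + 42·b = 1040;  42·a + 7·b = 150.
(Σt·t = 294, Σt = 42, Σ1 = 7, Σt·y = 1040, Σy = 150.)
Δ = 294·7 − 42² = 294.
a = (1040·7 − 42·150)/294 = 10/3; b = (294·150 − 42·1040)/294 = 10/7.
At t = 12: ŷ = (10/3)·(12) + (10/7)·(1) = 290/7.

ŷ = 41.429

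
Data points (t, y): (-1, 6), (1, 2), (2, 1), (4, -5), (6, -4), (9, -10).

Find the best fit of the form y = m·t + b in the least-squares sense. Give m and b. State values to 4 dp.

m = -1.5420, b = 3.7303

Compute the Gram sums: Σt·t = 139, Σt = 21, Σ1 = 6.
And Σt·y = -136, Σy = -10.
Normal equations: [[139, 21]; [21, 6]]·[m, b]ᵀ = [-136, -10]ᵀ.
Eliminating b: 6·(row 1) − 21·(row 2) gives 393·m = 6·(-136) − 21·(-10) = -606, so m = -202/131.
Then b = ((-10) − 21·(-202/131))/6 = 1466/393.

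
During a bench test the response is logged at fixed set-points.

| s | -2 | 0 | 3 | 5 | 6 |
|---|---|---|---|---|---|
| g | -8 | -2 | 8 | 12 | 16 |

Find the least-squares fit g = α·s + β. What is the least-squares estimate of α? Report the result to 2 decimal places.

α = 2.96

Compute the Gram sums: Σs·s = 74, Σs = 12, Σ1 = 5.
And Σs·g = 196, Σg = 26.
Eliminating β: 5·(row 1) − 12·(row 2) gives 226·α = 5·196 − 12·26 = 668, so α = 334/113.
Then β = (26 − 12·(334/113))/5 = -214/113.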